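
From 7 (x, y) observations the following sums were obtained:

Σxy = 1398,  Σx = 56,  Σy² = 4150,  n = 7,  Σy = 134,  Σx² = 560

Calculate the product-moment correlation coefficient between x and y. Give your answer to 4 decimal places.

Sxx = Σx² − (Σx)²/n = 560 − 448 = 112
Sxy = Σxy − (Σx)(Σy)/n = 1398 − 1072 = 326
Syy = Σy² − (Σy)²/n = 4150 − 2565.142857 = 1584.857143
r = Sxy/√(Sxx·Syy) = 326/√(177504) = 326/421.312236 = 0.773773

0.7738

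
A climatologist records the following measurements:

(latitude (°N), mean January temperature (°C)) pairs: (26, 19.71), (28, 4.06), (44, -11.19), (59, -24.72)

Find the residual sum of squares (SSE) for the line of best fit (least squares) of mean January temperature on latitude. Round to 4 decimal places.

n = 4, Σx = 157, Σy = -12.14, Σxy = -1324.7, Σx² = 6877, Σy² = 1141.2622
Sxx = Σx² − (Σx)²/n = 6877 − 6162.25 = 714.75
Sxy = Σxy − (Σx)(Σy)/n = -1324.7 − (-476.495) = -848.205
Syy = Σy² − (Σy)²/n = 1141.2622 − 36.8449 = 1104.4173
b = Sxy/Sxx = -848.205/714.75 = -1.186716
SSE = Syy − b·Sxy = 1104.4173 − (-1.186716)·(-848.205) = 97.839165

97.8392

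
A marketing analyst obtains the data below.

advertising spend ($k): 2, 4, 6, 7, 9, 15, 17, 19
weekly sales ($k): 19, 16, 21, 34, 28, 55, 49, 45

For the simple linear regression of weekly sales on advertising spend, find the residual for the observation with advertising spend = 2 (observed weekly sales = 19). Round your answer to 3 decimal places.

2.290

n = 8, Σx = 79, Σy = 267, Σxy = 3231, Σx² = 1061
Sxx = Σx² − (Σx)²/n = 1061 − 780.125 = 280.875
Sxy = Σxy − (Σx)(Σy)/n = 3231 − 2636.625 = 594.375
b = Sxy/Sxx = 594.375/280.875 = 2.116155
a = ȳ − b·x̄ = 33.375 − 2.116155·9.875 = 12.477971
ŷ(2) = 12.477971 + 2.116155·2 = 16.710280
residual = y − ŷ = 19 − 16.710280 = 2.289720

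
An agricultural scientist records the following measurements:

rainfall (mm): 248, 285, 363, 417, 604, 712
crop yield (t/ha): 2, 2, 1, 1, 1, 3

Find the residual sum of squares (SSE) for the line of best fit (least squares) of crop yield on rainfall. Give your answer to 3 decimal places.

n = 6, Σx = 2629, Σy = 10, Σxy = 4586, Σx² = 1320147, Σy² = 20
Sxx = Σx² − (Σx)²/n = 1320147 − 1151940.166667 = 168206.833333
Sxy = Σxy − (Σx)(Σy)/n = 4586 − 4381.666667 = 204.333333
Syy = Σy² − (Σy)²/n = 20 − 16.666667 = 3.333333
b = Sxy/Sxx = 204.333333/168206.833333 = 0.001215
SSE = Syy − b·Sxy = 3.333333 − 0.001215·204.333333 = 3.085114

3.085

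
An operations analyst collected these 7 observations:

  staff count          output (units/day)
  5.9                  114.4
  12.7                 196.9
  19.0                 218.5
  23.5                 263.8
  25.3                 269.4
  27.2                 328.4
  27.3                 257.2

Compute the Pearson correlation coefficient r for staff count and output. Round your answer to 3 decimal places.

n = 7, Σx = 140.9, Σy = 1648.6, Σxy = 36296.25, Σx² = 3234.57, Σy² = 415764.42
Sxx = Σx² − (Σx)²/n = 3234.57 − 2836.115714 = 398.454286
Sxy = Σxy − (Σx)(Σy)/n = 36296.25 − 33183.962857 = 3112.287143
Syy = Σy² − (Σy)²/n = 415764.42 − 388268.851429 = 27495.568571
r = Sxy/√(Sxx·Syy) = 3112.287143/√(10955727.135437) = 3112.287143/3309.943676 = 0.940284

0.940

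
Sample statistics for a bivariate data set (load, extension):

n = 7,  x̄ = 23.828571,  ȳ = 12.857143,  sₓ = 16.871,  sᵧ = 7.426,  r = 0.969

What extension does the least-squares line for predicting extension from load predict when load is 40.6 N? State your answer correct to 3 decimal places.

b = r · sᵧ/sₓ = 0.969 · 7.426/16.871 = 0.426519
a = ȳ − b·x̄ = 12.857143 − 0.426519·23.828571 = 2.693816
ŷ(40.6) = a + b·40.6 = 2.693816 + 0.426519·40.6 = 20.010468

20.010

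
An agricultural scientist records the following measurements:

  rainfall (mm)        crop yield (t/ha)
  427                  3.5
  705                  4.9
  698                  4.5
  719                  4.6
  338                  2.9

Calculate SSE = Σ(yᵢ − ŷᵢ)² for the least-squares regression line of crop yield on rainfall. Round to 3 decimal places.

n = 5, Σx = 2887, Σy = 20.4, Σxy = 12377.6, Σx² = 1797763, Σy² = 86.08
Sxx = Σx² − (Σx)²/n = 1797763 − 1666953.8 = 130809.2
Sxy = Σxy − (Σx)(Σy)/n = 12377.6 − 11778.96 = 598.64
Syy = Σy² − (Σy)²/n = 86.08 − 83.232 = 2.848
b = Sxy/Sxx = 598.64/130809.2 = 0.004576
SSE = Syy − b·Sxy = 2.848 − 0.004576·598.64 = 0.108362

0.108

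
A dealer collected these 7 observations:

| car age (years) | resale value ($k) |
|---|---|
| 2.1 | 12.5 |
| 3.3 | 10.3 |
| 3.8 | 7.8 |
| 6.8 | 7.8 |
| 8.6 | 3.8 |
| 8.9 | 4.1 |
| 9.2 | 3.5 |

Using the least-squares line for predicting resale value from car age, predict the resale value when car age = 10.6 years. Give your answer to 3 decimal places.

2.094

n = 7, Σx = 42.7, Σy = 49.8, Σxy = 244.29, Σx² = 313.79
Sxx = Σx² − (Σx)²/n = 313.79 − 260.47 = 53.32
Sxy = Σxy − (Σx)(Σy)/n = 244.29 − 303.78 = -59.49
b = Sxy/Sxx = -59.49/53.32 = -1.115716
a = ȳ − b·x̄ = 7.114286 − (-1.115716)·6.1 = 13.920156
ŷ(10.6) = a + b·10.6 = 13.920156 + (-1.115716)·10.6 = 2.093562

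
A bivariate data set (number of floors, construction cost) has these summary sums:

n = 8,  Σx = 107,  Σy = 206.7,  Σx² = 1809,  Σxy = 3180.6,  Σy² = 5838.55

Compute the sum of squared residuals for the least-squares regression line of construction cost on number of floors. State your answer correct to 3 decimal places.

39.995

Sxx = Σx² − (Σx)²/n = 1809 − 1431.125 = 377.875
Sxy = Σxy − (Σx)(Σy)/n = 3180.6 − 2764.6125 = 415.9875
Syy = Σy² − (Σy)²/n = 5838.55 − 5340.61125 = 497.93875
b = Sxy/Sxx = 415.9875/377.875 = 1.100860
SSE = Syy − b·Sxy = 497.93875 − 1.100860·415.9875 = 39.994720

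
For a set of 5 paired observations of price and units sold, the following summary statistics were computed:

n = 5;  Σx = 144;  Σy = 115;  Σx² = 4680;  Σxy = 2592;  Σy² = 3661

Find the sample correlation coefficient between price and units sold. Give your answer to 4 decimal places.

-0.9786

Sxx = Σx² − (Σx)²/n = 4680 − 4147.2 = 532.8
Sxy = Σxy − (Σx)(Σy)/n = 2592 − 3312 = -720
Syy = Σy² − (Σy)²/n = 3661 − 2645 = 1016
r = Sxy/√(Sxx·Syy) = -720/√(541324.8) = -720/735.747783 = -0.978596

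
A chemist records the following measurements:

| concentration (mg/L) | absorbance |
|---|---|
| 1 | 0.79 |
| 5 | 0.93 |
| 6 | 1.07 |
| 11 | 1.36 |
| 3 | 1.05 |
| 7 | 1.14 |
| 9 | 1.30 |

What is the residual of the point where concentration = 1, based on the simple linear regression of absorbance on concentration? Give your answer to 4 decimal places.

-0.0293

n = 7, Σx = 42, Σy = 7.64, Σxy = 49.65, Σx² = 322
Sxx = Σx² − (Σx)²/n = 322 − 252 = 70
Sxy = Σxy − (Σx)(Σy)/n = 49.65 − 45.84 = 3.81
b = Sxy/Sxx = 3.81/70 = 0.054429
a = ȳ − b·x̄ = 1.091429 − 0.054429·6 = 0.764857
ŷ(1) = 0.764857 + 0.054429·1 = 0.819286
residual = y − ŷ = 0.79 − 0.819286 = -0.029286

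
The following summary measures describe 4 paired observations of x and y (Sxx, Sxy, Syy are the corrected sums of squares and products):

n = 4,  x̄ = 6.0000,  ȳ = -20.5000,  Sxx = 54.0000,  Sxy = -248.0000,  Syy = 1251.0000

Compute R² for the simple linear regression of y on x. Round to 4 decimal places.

R² = Sxy²/(Sxx·Syy) = (-248)²/(54·1251) = 0.910442

0.9104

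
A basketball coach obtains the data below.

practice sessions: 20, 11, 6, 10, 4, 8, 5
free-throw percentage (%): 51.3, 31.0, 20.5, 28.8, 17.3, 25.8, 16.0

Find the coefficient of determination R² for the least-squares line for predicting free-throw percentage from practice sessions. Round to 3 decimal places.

n = 7, Σx = 64, Σy = 190.7, Σxy = 2133.6, Σx² = 762, Σy² = 6063.31
Sxx = Σx² − (Σx)²/n = 762 − 585.142857 = 176.857143
Sxy = Σxy − (Σx)(Σy)/n = 2133.6 − 1743.542857 = 390.057143
Syy = Σy² − (Σy)²/n = 6063.31 − 5195.212857 = 868.097143
R² = Sxy²/(Sxx·Syy) = (390.057143)²/(176.857143·868.097143) = 0.990981

0.991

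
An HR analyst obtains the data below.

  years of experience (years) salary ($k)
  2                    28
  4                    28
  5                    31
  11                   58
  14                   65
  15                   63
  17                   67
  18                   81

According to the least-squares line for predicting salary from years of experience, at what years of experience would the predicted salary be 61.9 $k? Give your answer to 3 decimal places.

13.630

n = 8, Σx = 86, Σy = 421, Σxy = 5413, Σx² = 1200
Sxx = Σx² − (Σx)²/n = 1200 − 924.5 = 275.5
Sxy = Σxy − (Σx)(Σy)/n = 5413 − 4525.75 = 887.25
b = Sxy/Sxx = 887.25/275.5 = 3.220508
a = ȳ − b·x̄ = 52.625 − 3.220508·10.75 = 18.004537
Set a + b·x = 61.9: x = (61.9 − 18.004537) / 3.220508 = 13.629980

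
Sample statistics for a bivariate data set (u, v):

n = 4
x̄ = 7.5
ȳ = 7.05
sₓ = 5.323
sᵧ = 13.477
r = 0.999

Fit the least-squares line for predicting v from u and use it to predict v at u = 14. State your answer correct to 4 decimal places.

23.4905

b = r · sᵧ/sₓ = 0.999 · 13.477/5.323 = 2.529311
a = ȳ − b·x̄ = 7.05 − 2.529311·7.5 = -11.919833
ŷ(14) = a + b·14 = -11.919833 + 2.529311·14 = 23.490522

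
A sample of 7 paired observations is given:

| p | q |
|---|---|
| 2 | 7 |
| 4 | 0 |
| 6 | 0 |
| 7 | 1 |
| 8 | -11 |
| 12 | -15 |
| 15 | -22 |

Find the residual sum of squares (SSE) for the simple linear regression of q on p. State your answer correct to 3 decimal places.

n = 7, Σx = 54, Σy = -40, Σxy = -577, Σx² = 538, Σy² = 880
Sxx = Σx² − (Σx)²/n = 538 − 416.571429 = 121.428571
Sxy = Σxy − (Σx)(Σy)/n = -577 − (-308.571429) = -268.428571
Syy = Σy² − (Σy)²/n = 880 − 228.571429 = 651.428571
b = Sxy/Sxx = -268.428571/121.428571 = -2.210588
SSE = Syy − b·Sxy = 651.428571 − (-2.210588)·(-268.428571) = 58.043529

58.044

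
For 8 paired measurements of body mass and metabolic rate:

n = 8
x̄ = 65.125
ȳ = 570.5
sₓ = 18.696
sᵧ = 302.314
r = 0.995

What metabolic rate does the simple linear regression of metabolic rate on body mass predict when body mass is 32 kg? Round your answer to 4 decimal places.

37.5475

b = r · sᵧ/sₓ = 0.995 · 302.314/18.696 = 16.089133
a = ȳ − b·x̄ = 570.5 − 16.089133·65.125 = -477.304785
ŷ(32) = a + b·32 = -477.304785 + 16.089133·32 = 37.547470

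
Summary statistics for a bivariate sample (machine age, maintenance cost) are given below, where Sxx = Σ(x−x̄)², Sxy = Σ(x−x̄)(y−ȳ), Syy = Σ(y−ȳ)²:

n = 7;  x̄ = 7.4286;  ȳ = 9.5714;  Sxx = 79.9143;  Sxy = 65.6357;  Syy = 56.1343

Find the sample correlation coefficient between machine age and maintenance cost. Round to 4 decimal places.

r = Sxy/√(Sxx·Syy) = 65.6357/√(4485.933290) = 65.6357/66.977110 = 0.979972

0.9800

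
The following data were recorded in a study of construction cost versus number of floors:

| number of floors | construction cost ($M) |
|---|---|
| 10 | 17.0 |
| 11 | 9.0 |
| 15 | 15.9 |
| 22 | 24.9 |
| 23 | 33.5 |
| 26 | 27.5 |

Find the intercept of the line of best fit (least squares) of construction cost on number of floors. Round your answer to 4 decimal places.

0.7255

n = 6, Σx = 107, Σy = 127.8, Σxy = 2540.8, Σx² = 2135
Sxx = Σx² − (Σx)²/n = 2135 − 1908.166667 = 226.833333
Sxy = Σxy − (Σx)(Σy)/n = 2540.8 − 2279.1 = 261.7
b = Sxy/Sxx = 261.7/226.833333 = 1.153711
a = ȳ − b·x̄ = 21.3 − 1.153711·17.833333 = 0.725496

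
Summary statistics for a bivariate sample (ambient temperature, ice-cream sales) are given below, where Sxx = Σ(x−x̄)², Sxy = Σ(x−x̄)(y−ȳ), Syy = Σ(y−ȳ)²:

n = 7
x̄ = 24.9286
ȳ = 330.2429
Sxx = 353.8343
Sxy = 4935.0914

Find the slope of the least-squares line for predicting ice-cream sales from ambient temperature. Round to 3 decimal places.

b = Sxy/Sxx = 4935.0914/353.8343 = 13.947465

13.947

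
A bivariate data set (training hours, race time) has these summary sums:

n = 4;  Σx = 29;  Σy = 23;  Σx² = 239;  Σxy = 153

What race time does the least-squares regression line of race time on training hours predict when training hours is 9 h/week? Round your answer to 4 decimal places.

Sxx = Σx² − (Σx)²/n = 239 − 210.25 = 28.75
Sxy = Σxy − (Σx)(Σy)/n = 153 − 166.75 = -13.75
b = Sxy/Sxx = -13.75/28.75 = -0.478261
a = ȳ − b·x̄ = 5.75 − (-0.478261)·7.25 = 9.217391
ŷ(9) = a + b·9 = 9.217391 + (-0.478261)·9 = 4.913043

4.9130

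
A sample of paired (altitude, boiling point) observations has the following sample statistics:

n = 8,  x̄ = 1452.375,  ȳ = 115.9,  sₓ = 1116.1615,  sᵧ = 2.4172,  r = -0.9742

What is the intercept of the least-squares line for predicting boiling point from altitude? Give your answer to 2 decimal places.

b = r · sᵧ/sₓ = -0.9742 · 2.4172/1116.1615 = -0.002110
a = ȳ − b·x̄ = 115.9 − (-0.002110)·1452.375 = 118.964167

118.96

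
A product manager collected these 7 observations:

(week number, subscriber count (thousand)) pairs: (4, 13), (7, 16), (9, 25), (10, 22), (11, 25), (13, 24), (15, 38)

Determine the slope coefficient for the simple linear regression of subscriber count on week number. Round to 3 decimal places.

n = 7, Σx = 69, Σy = 163, Σxy = 1766, Σx² = 761
Sxx = Σx² − (Σx)²/n = 761 − 680.142857 = 80.857143
Sxy = Σxy − (Σx)(Σy)/n = 1766 − 1606.714286 = 159.285714
b = Sxy/Sxx = 159.285714/80.857143 = 1.969965

1.970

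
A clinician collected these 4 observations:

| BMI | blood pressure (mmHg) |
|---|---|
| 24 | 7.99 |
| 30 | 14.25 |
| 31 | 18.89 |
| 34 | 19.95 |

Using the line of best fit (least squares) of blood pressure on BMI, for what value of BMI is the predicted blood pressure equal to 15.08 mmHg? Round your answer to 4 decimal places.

n = 4, Σx = 119, Σy = 61.08, Σxy = 1883.15, Σx² = 3593
Sxx = Σx² − (Σx)²/n = 3593 − 3540.25 = 52.75
Sxy = Σxy − (Σx)(Σy)/n = 1883.15 − 1817.13 = 66.02
b = Sxy/Sxx = 66.02/52.75 = 1.251564
a = ȳ − b·x̄ = 15.27 − 1.251564·29.75 = -21.964028
Set a + b·x = 15.08: x = (15.08 − (-21.964028)) / 1.251564 = 29.598190

29.5982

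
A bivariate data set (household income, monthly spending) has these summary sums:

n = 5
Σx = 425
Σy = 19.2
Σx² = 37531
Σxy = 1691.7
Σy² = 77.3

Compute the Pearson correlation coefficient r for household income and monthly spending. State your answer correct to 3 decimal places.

0.842

Sxx = Σx² − (Σx)²/n = 37531 − 36125 = 1406
Sxy = Σxy − (Σx)(Σy)/n = 1691.7 − 1632 = 59.7
Syy = Σy² − (Σy)²/n = 77.3 − 73.728 = 3.572
r = Sxy/√(Sxx·Syy) = 59.7/√(5022.232) = 59.7/70.867708 = 0.842415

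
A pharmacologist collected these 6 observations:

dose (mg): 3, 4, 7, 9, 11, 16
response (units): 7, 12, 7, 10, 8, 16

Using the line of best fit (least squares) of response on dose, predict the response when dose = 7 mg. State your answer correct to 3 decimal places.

9.399

n = 6, Σx = 50, Σy = 60, Σxy = 552, Σx² = 532
Sxx = Σx² − (Σx)²/n = 532 − 416.666667 = 115.333333
Sxy = Σxy − (Σx)(Σy)/n = 552 − 500 = 52
b = Sxy/Sxx = 52/115.333333 = 0.450867
a = ȳ − b·x̄ = 10 − 0.450867·8.333333 = 6.242775
ŷ(7) = a + b·7 = 6.242775 + 0.450867·7 = 9.398844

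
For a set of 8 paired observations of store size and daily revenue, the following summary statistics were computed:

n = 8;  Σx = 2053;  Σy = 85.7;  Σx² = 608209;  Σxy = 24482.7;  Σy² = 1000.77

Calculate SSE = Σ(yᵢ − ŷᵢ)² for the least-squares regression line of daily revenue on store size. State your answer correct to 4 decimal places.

Sxx = Σx² − (Σx)²/n = 608209 − 526851.125 = 81357.875
Sxy = Σxy − (Σx)(Σy)/n = 24482.7 − 21992.7625 = 2489.9375
Syy = Σy² − (Σy)²/n = 1000.77 − 918.06125 = 82.70875
b = Sxy/Sxx = 2489.9375/81357.875 = 0.030605
SSE = Syy − b·Sxy = 82.70875 − 0.030605·2489.9375 = 6.504833

6.5048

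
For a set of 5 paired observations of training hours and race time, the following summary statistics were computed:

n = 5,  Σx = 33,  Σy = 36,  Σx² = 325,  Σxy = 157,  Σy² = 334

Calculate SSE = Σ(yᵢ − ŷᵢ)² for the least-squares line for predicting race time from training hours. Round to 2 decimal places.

Sxx = Σx² − (Σx)²/n = 325 − 217.8 = 107.2
Sxy = Σxy − (Σx)(Σy)/n = 157 − 237.6 = -80.6
Syy = Σy² − (Σy)²/n = 334 − 259.2 = 74.8
b = Sxy/Sxx = -80.6/107.2 = -0.751866
SSE = Syy − b·Sxy = 74.8 − (-0.751866)·(-80.6) = 14.199627

14.20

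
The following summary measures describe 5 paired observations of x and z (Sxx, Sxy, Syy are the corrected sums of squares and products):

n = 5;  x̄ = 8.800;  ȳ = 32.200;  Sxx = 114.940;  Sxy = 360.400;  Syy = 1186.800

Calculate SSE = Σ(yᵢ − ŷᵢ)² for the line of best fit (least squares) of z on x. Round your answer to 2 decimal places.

b = Sxy/Sxx = 360.4/114.94 = 3.135549
SSE = Syy − b·Sxy = 1186.8 − 3.135549·360.4 = 56.748147

56.75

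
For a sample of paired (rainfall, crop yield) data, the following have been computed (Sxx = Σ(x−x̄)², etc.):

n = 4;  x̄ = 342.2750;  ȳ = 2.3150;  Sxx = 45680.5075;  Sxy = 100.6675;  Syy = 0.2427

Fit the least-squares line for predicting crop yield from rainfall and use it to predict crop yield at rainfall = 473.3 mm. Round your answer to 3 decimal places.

b = Sxy/Sxx = 100.6675/45680.5075 = 0.002204
a = ȳ − b·x̄ = 2.315 − 0.002204·342.275 = 1.560718
ŷ(473.3) = a + b·473.3 = 1.560718 + 0.002204·473.3 = 2.603744

2.604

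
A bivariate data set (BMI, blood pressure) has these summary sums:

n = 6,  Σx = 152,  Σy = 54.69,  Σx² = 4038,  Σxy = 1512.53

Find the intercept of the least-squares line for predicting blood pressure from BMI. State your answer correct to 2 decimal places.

Sxx = Σx² − (Σx)²/n = 4038 − 3850.666667 = 187.333333
Sxy = Σxy − (Σx)(Σy)/n = 1512.53 − 1385.48 = 127.05
b = Sxy/Sxx = 127.05/187.333333 = 0.678203
a = ȳ − b·x̄ = 9.115 − 0.678203·25.333333 = -8.066139

-8.07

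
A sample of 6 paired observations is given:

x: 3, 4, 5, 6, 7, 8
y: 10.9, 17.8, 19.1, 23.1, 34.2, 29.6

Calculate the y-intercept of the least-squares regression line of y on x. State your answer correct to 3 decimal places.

n = 6, Σx = 33, Σy = 134.7, Σxy = 814.2, Σx² = 199
Sxx = Σx² − (Σx)²/n = 199 − 181.5 = 17.5
Sxy = Σxy − (Σx)(Σy)/n = 814.2 − 740.85 = 73.35
b = Sxy/Sxx = 73.35/17.5 = 4.191429
a = ȳ − b·x̄ = 22.45 − 4.191429·5.5 = -0.602857

-0.603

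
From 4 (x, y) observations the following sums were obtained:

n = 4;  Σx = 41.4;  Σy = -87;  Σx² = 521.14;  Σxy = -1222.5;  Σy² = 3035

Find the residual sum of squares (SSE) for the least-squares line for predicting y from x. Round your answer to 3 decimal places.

Sxx = Σx² − (Σx)²/n = 521.14 − 428.49 = 92.65
Sxy = Σxy − (Σx)(Σy)/n = -1222.5 − (-900.45) = -322.05
Syy = Σy² − (Σy)²/n = 3035 − 1892.25 = 1142.75
b = Sxy/Sxx = -322.05/92.65 = -3.475985
SSE = Syy − b·Sxy = 1142.75 − (-3.475985)·(-322.05) = 23.309066

23.309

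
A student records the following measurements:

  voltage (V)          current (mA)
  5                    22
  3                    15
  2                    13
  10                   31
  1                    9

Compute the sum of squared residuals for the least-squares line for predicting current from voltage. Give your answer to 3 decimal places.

n = 5, Σx = 21, Σy = 90, Σxy = 500, Σx² = 139, Σy² = 1920
Sxx = Σx² − (Σx)²/n = 139 − 88.2 = 50.8
Sxy = Σxy − (Σx)(Σy)/n = 500 − 378 = 122
Syy = Σy² − (Σy)²/n = 1920 − 1620 = 300
b = Sxy/Sxx = 122/50.8 = 2.401575
SSE = Syy − b·Sxy = 300 − 2.401575·122 = 7.007874

7.008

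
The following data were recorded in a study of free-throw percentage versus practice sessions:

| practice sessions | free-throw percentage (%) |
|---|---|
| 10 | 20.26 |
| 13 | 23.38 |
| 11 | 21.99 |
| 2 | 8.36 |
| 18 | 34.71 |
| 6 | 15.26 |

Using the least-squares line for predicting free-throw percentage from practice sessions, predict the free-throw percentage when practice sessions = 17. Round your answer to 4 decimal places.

n = 6, Σx = 60, Σy = 123.96, Σxy = 1481.49, Σx² = 754
Sxx = Σx² − (Σx)²/n = 754 − 600 = 154
Sxy = Σxy − (Σx)(Σy)/n = 1481.49 − 1239.6 = 241.89
b = Sxy/Sxx = 241.89/154 = 1.570714
a = ȳ − b·x̄ = 20.66 − 1.570714·10 = 4.952857
ŷ(17) = a + b·17 = 4.952857 + 1.570714·17 = 31.655

31.6550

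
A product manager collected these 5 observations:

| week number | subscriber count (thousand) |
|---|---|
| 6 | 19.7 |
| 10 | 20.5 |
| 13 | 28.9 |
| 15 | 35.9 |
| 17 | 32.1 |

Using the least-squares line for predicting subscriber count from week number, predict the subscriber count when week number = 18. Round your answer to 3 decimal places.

n = 5, Σx = 61, Σy = 137.1, Σxy = 1783.1, Σx² = 819
Sxx = Σx² − (Σx)²/n = 819 − 744.2 = 74.8
Sxy = Σxy − (Σx)(Σy)/n = 1783.1 − 1672.62 = 110.48
b = Sxy/Sxx = 110.48/74.8 = 1.477005
a = ȳ − b·x̄ = 27.42 − 1.477005·12.2 = 9.400535
ŷ(18) = a + b·18 = 9.400535 + 1.477005·18 = 35.986631

35.987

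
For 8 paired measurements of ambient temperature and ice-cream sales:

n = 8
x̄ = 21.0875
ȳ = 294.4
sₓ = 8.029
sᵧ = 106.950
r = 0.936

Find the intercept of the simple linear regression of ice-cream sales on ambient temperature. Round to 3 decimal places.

b = r · sᵧ/sₓ = 0.936 · 106.95/8.029 = 12.467954
a = ȳ − b·x̄ = 294.4 − 12.467954·21.0875 = 31.482027

31.482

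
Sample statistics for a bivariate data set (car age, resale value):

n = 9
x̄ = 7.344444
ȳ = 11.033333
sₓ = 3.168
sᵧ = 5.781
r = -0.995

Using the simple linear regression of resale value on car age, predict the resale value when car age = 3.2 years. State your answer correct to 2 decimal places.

18.56

b = r · sᵧ/sₓ = -0.995 · 5.781/3.168 = -1.815687
a = ȳ − b·x̄ = 11.033333 − (-1.815687)·7.344444 = 24.368541
ŷ(3.2) = a + b·3.2 = 24.368541 + (-1.815687)·3.2 = 18.558344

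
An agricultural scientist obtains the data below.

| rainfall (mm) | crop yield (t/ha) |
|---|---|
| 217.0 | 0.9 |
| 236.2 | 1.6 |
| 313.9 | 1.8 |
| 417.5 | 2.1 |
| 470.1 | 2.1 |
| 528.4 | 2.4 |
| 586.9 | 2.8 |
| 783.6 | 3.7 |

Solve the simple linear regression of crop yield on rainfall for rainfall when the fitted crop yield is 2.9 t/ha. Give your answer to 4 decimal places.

615.3574

n = 8, Σx = 3553.6, Σy = 17.4, Σxy = 8813, Σx² = 1834400.04
Sxx = Σx² − (Σx)²/n = 1834400.04 − 1578509.12 = 255890.92
Sxy = Σxy − (Σx)(Σy)/n = 8813 − 7729.08 = 1083.92
b = Sxy/Sxx = 1083.92/255890.92 = 0.004236
a = ȳ − b·x̄ = 2.175 − 0.004236·444.2 = 0.293428
Set a + b·x = 2.9: x = (2.9 − 0.293428) / 0.004236 = 615.357389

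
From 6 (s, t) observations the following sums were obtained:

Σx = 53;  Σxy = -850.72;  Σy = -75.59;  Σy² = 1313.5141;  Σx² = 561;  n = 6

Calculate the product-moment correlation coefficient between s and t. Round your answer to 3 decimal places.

Sxx = Σx² − (Σx)²/n = 561 − 468.166667 = 92.833333
Sxy = Σxy − (Σx)(Σy)/n = -850.72 − (-667.711667) = -183.008333
Syy = Σy² − (Σy)²/n = 1313.5141 − 952.308017 = 361.206083
r = Sxy/√(Sxx·Syy) = -183.008333/√(33531.964736) = -183.008333/183.117352 = -0.999405

-0.999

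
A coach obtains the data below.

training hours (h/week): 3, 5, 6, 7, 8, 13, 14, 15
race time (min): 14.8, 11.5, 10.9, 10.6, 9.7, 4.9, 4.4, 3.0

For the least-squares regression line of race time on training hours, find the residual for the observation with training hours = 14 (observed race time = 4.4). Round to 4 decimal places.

n = 8, Σx = 71, Σy = 69.8, Σxy = 489.4, Σx² = 773
Sxx = Σx² − (Σx)²/n = 773 − 630.125 = 142.875
Sxy = Σxy − (Σx)(Σy)/n = 489.4 − 619.475 = -130.075
b = Sxy/Sxx = -130.075/142.875 = -0.910411
a = ȳ − b·x̄ = 8.725 − (-0.910411)·8.875 = 16.804899
ŷ(14) = 16.804899 + (-0.910411)·14 = 4.059143
residual = y − ŷ = 4.4 − 4.059143 = 0.340857

0.3409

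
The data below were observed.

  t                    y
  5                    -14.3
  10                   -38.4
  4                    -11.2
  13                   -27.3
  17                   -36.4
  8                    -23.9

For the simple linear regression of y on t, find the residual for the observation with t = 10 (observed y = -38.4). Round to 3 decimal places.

-12.220

n = 6, Σx = 57, Σy = -151.5, Σxy = -1665.2, Σx² = 663
Sxx = Σx² − (Σx)²/n = 663 − 541.5 = 121.5
Sxy = Σxy − (Σx)(Σy)/n = -1665.2 − (-1439.25) = -225.95
b = Sxy/Sxx = -225.95/121.5 = -1.859671
a = ȳ − b·x̄ = -25.25 − (-1.859671)·9.5 = -7.583128
ŷ(10) = -7.583128 + (-1.859671)·10 = -26.179835
residual = y − ŷ = -38.4 − (-26.179835) = -12.220165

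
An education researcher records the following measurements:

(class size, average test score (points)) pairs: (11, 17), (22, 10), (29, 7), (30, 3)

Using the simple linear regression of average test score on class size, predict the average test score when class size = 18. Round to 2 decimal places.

12.53

n = 4, Σx = 92, Σy = 37, Σxy = 700, Σx² = 2346
Sxx = Σx² − (Σx)²/n = 2346 − 2116 = 230
Sxy = Σxy − (Σx)(Σy)/n = 700 − 851 = -151
b = Sxy/Sxx = -151/230 = -0.656522
a = ȳ − b·x̄ = 9.25 − (-0.656522)·23 = 24.35
ŷ(18) = a + b·18 = 24.35 + (-0.656522)·18 = 12.532609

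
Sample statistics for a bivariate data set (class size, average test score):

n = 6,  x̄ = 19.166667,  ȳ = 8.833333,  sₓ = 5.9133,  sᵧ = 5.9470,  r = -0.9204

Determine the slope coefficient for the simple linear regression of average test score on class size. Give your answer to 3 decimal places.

b = r · sᵧ/sₓ = -0.9204 · 5.947/5.9133 = -0.925645

-0.926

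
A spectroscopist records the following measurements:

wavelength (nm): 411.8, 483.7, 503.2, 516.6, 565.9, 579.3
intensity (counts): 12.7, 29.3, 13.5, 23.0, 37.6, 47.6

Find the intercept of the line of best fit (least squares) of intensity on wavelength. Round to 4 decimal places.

n = 6, Σx = 3060.5, Σy = 163.7, Σxy = 86929.79, Σx² = 1579462.03
Sxx = Σx² − (Σx)²/n = 1579462.03 − 1561110.041667 = 18351.988333
Sxy = Σxy − (Σx)(Σy)/n = 86929.79 − 83500.641667 = 3429.148333
b = Sxy/Sxx = 3429.148333/18351.988333 = 0.186854
a = ȳ − b·x̄ = 27.283333 − 0.186854·510.083333 = -68.027942

-68.0279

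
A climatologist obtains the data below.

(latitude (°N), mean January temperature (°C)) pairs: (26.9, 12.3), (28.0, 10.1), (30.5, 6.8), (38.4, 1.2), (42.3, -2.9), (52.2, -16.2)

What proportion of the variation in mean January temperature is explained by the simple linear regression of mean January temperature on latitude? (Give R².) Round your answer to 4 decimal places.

0.9848

n = 6, Σx = 218.3, Σy = 11.3, Σxy = -101.16, Σx² = 8426.55, Σy² = 571.83
Sxx = Σx² − (Σx)²/n = 8426.55 − 7942.481667 = 484.068333
Sxy = Σxy − (Σx)(Σy)/n = -101.16 − 411.131667 = -512.291667
Syy = Σy² − (Σy)²/n = 571.83 − 21.281667 = 550.548333
R² = Sxy²/(Sxx·Syy) = (-512.291667)²/(484.068333·550.548333) = 0.984765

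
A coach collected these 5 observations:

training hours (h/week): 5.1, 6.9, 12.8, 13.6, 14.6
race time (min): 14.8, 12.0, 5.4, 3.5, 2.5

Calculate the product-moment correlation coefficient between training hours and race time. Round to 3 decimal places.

n = 5, Σx = 53, Σy = 38.2, Σxy = 311.5, Σx² = 635.58, Σy² = 410.7
Sxx = Σx² − (Σx)²/n = 635.58 − 561.8 = 73.78
Sxy = Σxy − (Σx)(Σy)/n = 311.5 − 404.92 = -93.42
Syy = Σy² − (Σy)²/n = 410.7 − 291.848 = 118.852
r = Sxy/√(Sxx·Syy) = -93.42/√(8768.90056) = -93.42/93.642408 = -0.997625

-0.998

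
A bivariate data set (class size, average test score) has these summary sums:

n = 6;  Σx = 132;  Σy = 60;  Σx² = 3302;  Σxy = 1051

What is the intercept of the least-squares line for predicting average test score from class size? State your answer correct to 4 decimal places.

Sxx = Σx² − (Σx)²/n = 3302 − 2904 = 398
Sxy = Σxy − (Σx)(Σy)/n = 1051 − 1320 = -269
b = Sxy/Sxx = -269/398 = -0.675879
a = ȳ − b·x̄ = 10 − (-0.675879)·22 = 24.869347

24.8693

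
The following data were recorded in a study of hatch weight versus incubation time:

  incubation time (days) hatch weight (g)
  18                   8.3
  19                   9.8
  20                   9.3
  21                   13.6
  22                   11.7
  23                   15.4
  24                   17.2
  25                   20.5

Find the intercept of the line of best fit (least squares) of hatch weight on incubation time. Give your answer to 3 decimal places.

-22.301

n = 8, Σx = 172, Σy = 105.8, Σxy = 2344.1, Σx² = 3740
Sxx = Σx² − (Σx)²/n = 3740 − 3698 = 42
Sxy = Σxy − (Σx)(Σy)/n = 2344.1 − 2274.7 = 69.4
b = Sxy/Sxx = 69.4/42 = 1.652381
a = ȳ − b·x̄ = 13.225 − 1.652381·21.5 = -22.301190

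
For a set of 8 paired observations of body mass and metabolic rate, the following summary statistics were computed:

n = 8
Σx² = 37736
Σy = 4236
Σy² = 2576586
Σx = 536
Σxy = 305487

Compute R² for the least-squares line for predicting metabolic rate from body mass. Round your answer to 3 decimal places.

0.772

Sxx = Σx² − (Σx)²/n = 37736 − 35912 = 1824
Sxy = Σxy − (Σx)(Σy)/n = 305487 − 283812 = 21675
Syy = Σy² − (Σy)²/n = 2576586 − 2242962 = 333624
R² = Sxy²/(Sxx·Syy) = (21675)²/(1824·333624) = 0.772033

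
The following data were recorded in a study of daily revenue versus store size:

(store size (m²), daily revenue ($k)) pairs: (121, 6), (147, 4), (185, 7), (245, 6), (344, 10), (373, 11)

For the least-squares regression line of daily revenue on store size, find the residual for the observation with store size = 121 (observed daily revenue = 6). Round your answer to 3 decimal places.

1.302

n = 6, Σx = 1415, Σy = 44, Σxy = 11622, Σx² = 387965
Sxx = Σx² − (Σx)²/n = 387965 − 333704.166667 = 54260.833333
Sxy = Σxy − (Σx)(Σy)/n = 11622 − 10376.666667 = 1245.333333
b = Sxy/Sxx = 1245.333333/54260.833333 = 0.022951
a = ȳ − b·x̄ = 7.333333 − 0.022951·235.833333 = 1.920753
ŷ(121) = 1.920753 + 0.022951·121 = 4.697808
residual = y − ŷ = 6 − 4.697808 = 1.302192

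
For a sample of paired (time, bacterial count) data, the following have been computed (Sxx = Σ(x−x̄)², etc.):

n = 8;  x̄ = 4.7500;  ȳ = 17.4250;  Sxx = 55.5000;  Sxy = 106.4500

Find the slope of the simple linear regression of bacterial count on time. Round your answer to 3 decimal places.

b = Sxy/Sxx = 106.45/55.5 = 1.918018

1.918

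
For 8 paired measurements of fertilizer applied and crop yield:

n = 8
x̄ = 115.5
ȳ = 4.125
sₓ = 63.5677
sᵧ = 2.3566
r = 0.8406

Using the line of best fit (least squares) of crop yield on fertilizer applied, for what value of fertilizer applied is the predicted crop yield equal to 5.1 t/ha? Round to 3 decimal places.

146.787

b = r · sᵧ/sₓ = 0.8406 · 2.3566/63.5677 = 0.031163
a = ȳ − b·x̄ = 4.125 − 0.031163·115.5 = 0.525678
Set a + b·x = 5.1: x = (5.1 − 0.525678) / 0.031163 = 146.787139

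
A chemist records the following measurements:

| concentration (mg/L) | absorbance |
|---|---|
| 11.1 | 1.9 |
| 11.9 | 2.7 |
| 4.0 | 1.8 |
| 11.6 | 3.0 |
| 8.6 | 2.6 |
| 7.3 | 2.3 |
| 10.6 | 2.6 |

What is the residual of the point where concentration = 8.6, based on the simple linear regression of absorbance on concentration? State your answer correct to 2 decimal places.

0.25

n = 7, Σx = 65.1, Σy = 16.9, Σxy = 161.93, Σx² = 654.99
Sxx = Σx² − (Σx)²/n = 654.99 − 605.43 = 49.56
Sxy = Σxy − (Σx)(Σy)/n = 161.93 − 157.17 = 4.76
b = Sxy/Sxx = 4.76/49.56 = 0.096045
a = ȳ − b·x̄ = 2.414286 − 0.096045·9.3 = 1.521065
ŷ(8.6) = 1.521065 + 0.096045·8.6 = 2.347054
residual = y − ŷ = 2.6 − 2.347054 = 0.252946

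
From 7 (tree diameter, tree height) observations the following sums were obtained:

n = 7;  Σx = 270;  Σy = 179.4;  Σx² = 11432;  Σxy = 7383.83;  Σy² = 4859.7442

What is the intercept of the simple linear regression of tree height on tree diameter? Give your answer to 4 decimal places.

Sxx = Σx² − (Σx)²/n = 11432 − 10414.285714 = 1017.714286
Sxy = Σxy − (Σx)(Σy)/n = 7383.83 − 6919.714286 = 464.115714
b = Sxy/Sxx = 464.115714/1017.714286 = 0.456037
a = ȳ − b·x̄ = 25.628571 − 0.456037·38.571429 = 8.038560

8.0386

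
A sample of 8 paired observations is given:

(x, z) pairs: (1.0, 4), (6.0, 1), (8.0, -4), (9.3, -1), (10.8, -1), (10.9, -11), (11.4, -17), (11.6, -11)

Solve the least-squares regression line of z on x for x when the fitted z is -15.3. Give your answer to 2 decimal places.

n = 8, Σx = 69, Σy = -40, Σxy = -483.4, Σx² = 687.46
Sxx = Σx² − (Σx)²/n = 687.46 − 595.125 = 92.335
Sxy = Σxy − (Σx)(Σy)/n = -483.4 − (-345) = -138.4
b = Sxy/Sxx = -138.4/92.335 = -1.498890
a = ȳ − b·x̄ = -5 − (-1.498890)·8.625 = 7.927925
Set a + b·x = -15.3: x = (-15.3 − 7.927925) / (-1.498890) = 15.496752

15.50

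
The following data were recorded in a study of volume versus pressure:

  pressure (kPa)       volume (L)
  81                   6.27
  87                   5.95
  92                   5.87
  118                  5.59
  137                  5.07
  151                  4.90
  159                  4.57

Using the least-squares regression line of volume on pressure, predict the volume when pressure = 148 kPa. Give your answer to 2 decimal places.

n = 7, Σx = 825, Σy = 38.22, Σxy = 4386.3, Σx² = 103369
Sxx = Σx² − (Σx)²/n = 103369 − 97232.142857 = 6136.857143
Sxy = Σxy − (Σx)(Σy)/n = 4386.3 − 4504.5 = -118.2
b = Sxy/Sxx = -118.2/6136.857143 = -0.019261
a = ȳ − b·x̄ = 5.46 − (-0.019261)·117.857143 = 7.730008
ŷ(148) = a + b·148 = 7.730008 + (-0.019261)·148 = 4.879428

4.88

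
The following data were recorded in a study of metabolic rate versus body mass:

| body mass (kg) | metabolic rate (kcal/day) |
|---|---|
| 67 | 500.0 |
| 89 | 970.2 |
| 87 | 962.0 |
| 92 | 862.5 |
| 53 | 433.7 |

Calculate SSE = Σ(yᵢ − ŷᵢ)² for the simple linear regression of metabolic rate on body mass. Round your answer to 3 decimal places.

n = 5, Σx = 388, Σy = 3728.4, Σxy = 305877.9, Σx² = 31252, Σy² = 3048733.98
Sxx = Σx² − (Σx)²/n = 31252 − 30108.8 = 1143.2
Sxy = Σxy − (Σx)(Σy)/n = 305877.9 − 289323.84 = 16554.06
Syy = Σy² − (Σy)²/n = 3048733.98 − 2780193.312 = 268540.668
b = Sxy/Sxx = 16554.06/1143.2 = 14.480458
SSE = Syy − b·Sxy = 268540.668 − 14.480458·16554.06 = 28830.291440

28830.291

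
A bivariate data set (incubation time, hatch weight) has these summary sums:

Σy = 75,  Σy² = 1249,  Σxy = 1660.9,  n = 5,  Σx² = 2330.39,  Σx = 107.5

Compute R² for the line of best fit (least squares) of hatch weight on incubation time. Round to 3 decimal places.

Sxx = Σx² − (Σx)²/n = 2330.39 − 2311.25 = 19.14
Sxy = Σxy − (Σx)(Σy)/n = 1660.9 − 1612.5 = 48.4
Syy = Σy² − (Σy)²/n = 1249 − 1125 = 124
R² = Sxy²/(Sxx·Syy) = (48.4)²/(19.14·124) = 0.987023

0.987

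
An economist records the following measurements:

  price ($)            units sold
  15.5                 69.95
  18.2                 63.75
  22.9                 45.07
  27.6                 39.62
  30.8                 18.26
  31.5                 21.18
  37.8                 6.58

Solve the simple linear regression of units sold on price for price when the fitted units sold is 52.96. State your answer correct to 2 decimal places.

21.21

n = 7, Σx = 184.3, Σy = 264.41, Σxy = 5848.392, Σx² = 5227.39
Sxx = Σx² − (Σx)²/n = 5227.39 − 4852.355714 = 375.034286
Sxy = Σxy − (Σx)(Σy)/n = 5848.392 − 6961.537571 = -1113.145571
b = Sxy/Sxx = -1113.145571/375.034286 = -2.968117
a = ȳ − b·x̄ = 37.772857 − (-2.968117)·26.328571 = 115.919133
Set a + b·x = 52.96: x = (52.96 − 115.919133) / (-2.968117) = 21.211811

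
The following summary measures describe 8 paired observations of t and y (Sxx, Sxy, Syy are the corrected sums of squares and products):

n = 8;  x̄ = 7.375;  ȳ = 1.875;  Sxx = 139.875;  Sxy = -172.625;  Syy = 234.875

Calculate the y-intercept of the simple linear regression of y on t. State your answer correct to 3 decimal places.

b = Sxy/Sxx = -172.625/139.875 = -1.234138
a = ȳ − b·x̄ = 1.875 − (-1.234138)·7.375 = 10.976765

10.977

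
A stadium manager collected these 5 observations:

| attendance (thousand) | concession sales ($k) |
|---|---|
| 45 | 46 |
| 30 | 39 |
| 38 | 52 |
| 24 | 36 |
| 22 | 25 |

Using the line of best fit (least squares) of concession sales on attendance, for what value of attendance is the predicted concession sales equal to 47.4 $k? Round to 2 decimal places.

n = 5, Σx = 159, Σy = 198, Σxy = 6630, Σx² = 5429
Sxx = Σx² − (Σx)²/n = 5429 − 5056.2 = 372.8
Sxy = Σxy − (Σx)(Σy)/n = 6630 − 6296.4 = 333.6
b = Sxy/Sxx = 333.6/372.8 = 0.894850
a = ȳ − b·x̄ = 39.6 − 0.894850·31.8 = 11.143777
Set a + b·x = 47.4: x = (47.4 − 11.143777) / 0.894850 = 40.516547

40.52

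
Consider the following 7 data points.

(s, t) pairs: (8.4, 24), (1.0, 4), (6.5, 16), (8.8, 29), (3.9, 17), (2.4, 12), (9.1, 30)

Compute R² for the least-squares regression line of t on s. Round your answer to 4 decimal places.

0.8974

n = 7, Σx = 40.1, Σy = 132, Σxy = 932.9, Σx² = 295.03, Σy² = 3022
Sxx = Σx² − (Σx)²/n = 295.03 − 229.715714 = 65.314286
Sxy = Σxy − (Σx)(Σy)/n = 932.9 − 756.171429 = 176.728571
Syy = Σy² − (Σy)²/n = 3022 − 2489.142857 = 532.857143
R² = Sxy²/(Sxx·Syy) = (176.728571)²/(65.314286·532.857143) = 0.897418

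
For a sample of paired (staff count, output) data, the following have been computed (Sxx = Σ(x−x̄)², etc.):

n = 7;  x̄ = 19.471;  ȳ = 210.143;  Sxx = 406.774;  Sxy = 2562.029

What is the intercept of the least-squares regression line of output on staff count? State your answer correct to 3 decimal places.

87.507

b = Sxy/Sxx = 2562.029/406.774 = 6.298409
a = ȳ − b·x̄ = 210.143 − 6.298409·19.471 = 87.506679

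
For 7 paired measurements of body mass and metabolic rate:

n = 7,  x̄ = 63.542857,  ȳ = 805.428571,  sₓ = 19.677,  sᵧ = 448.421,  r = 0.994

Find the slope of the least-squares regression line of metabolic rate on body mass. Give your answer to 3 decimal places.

22.652

b = r · sᵧ/sₓ = 0.994 · 448.421/19.677 = 22.652359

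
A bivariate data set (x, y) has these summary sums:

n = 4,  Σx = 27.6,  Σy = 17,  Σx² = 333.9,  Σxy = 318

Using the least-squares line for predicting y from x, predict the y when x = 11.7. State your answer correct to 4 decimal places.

Sxx = Σx² − (Σx)²/n = 333.9 − 190.44 = 143.46
Sxy = Σxy − (Σx)(Σy)/n = 318 − 117.3 = 200.7
b = Sxy/Sxx = 200.7/143.46 = 1.398996
a = ȳ − b·x̄ = 4.25 − 1.398996·6.9 = -5.403074
ŷ(11.7) = a + b·11.7 = -5.403074 + 1.398996·11.7 = 10.965182

10.9652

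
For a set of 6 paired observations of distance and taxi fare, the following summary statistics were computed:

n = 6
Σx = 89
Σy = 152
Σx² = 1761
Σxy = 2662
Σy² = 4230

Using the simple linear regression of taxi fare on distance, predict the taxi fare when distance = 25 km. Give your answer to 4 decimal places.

Sxx = Σx² − (Σx)²/n = 1761 − 1320.166667 = 440.833333
Sxy = Σxy − (Σx)(Σy)/n = 2662 − 2254.666667 = 407.333333
b = Sxy/Sxx = 407.333333/440.833333 = 0.924008
a = ȳ − b·x̄ = 25.333333 − 0.924008·14.833333 = 11.627221
ŷ(25) = a + b·25 = 11.627221 + 0.924008·25 = 34.727410

34.7274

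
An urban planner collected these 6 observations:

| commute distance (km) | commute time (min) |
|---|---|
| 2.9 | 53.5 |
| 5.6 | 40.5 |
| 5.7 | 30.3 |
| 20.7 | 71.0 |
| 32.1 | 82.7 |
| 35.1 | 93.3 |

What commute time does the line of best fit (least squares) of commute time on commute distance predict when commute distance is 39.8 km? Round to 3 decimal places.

98.211

n = 6, Σx = 102.1, Σy = 371.3, Σxy = 7953.86, Σx² = 2763.17
Sxx = Σx² − (Σx)²/n = 2763.17 − 1737.401667 = 1025.768333
Sxy = Σxy − (Σx)(Σy)/n = 7953.86 − 6318.288333 = 1635.571667
b = Sxy/Sxx = 1635.571667/1025.768333 = 1.594484
a = ȳ − b·x̄ = 61.883333 − 1.594484·17.016667 = 34.750523
ŷ(39.8) = a + b·39.8 = 34.750523 + 1.594484·39.8 = 98.211004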